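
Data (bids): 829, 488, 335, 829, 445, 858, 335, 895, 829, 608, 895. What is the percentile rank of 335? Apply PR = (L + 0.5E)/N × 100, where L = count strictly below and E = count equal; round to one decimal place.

N = 11.
Strictly below 335: 0. Equal to 335: 2.
PR = (0 + 0.5·2)/11 × 100 = 9.1

9.1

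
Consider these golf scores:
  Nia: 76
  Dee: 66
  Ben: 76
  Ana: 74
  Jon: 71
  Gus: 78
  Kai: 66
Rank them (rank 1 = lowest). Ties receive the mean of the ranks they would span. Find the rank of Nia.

Sorted (ascending): 66, 66, 71, 74, 76, 76, 78
The 2 values of 66 occupy positions 1–2 → average rank (1+2)/2 = 1.5.
The 2 values of 76 occupy positions 5–6 → average rank (5+6)/2 = 5.5.
Nia has value 76 → rank 5.5.

5.5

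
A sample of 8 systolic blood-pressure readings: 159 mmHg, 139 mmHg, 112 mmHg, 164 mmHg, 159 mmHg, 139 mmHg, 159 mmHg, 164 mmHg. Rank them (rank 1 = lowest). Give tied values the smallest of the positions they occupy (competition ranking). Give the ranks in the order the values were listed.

Sorted (ascending): 112, 139, 139, 159, 159, 159, 164, 164
The 2 values of 139 occupy positions 2–3 → each gets rank 2.
The 3 values of 159 occupy positions 4–6 → each gets rank 4.
The 2 values of 164 occupy positions 7–8 → each gets rank 7.

4, 2, 1, 7, 4, 2, 4, 7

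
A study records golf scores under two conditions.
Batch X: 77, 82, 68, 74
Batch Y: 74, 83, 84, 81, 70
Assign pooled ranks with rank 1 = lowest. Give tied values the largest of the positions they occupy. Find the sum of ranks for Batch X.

17

Sorted (ascending): 68, 70, 74, 74, 77, 81, 82, 83, 84
The 2 values of 74 occupy positions 3–4 → each gets rank 4.
Batch X values → pooled ranks: 77→5, 82→7, 68→1, 74→4
Rank sum = 5 + 7 + 1 + 4 = 17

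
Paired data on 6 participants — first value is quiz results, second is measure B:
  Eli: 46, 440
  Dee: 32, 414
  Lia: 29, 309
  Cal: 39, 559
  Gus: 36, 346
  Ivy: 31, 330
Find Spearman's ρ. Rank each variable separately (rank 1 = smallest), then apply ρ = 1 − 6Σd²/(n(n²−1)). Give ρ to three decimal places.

Ranks of variable 1: 6, 3, 1, 5, 4, 2
Ranks of variable 2: 5, 4, 1, 6, 3, 2
d = r₁ − r₂: 1, -1, 0, -1, 1, 0
d²: 1, 1, 0, 1, 1, 0; Σd² = 4
ρ = 1 − 6·4/(6·35) = 1 − 24/210 = 0.886

0.886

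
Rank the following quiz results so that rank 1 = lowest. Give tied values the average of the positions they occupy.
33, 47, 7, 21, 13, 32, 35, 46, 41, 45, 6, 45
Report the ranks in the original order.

6, 12, 2, 4, 3, 5, 7, 11, 8, 9.5, 1, 9.5

Sorted (ascending): 6, 7, 13, 21, 32, 33, 35, 41, 45, 45, 46, 47
The 2 values of 45 occupy positions 9–10 → average rank (9+10)/2 = 9.5.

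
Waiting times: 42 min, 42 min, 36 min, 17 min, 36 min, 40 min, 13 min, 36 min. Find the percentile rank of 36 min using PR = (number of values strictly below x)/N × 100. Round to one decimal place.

N = 8.
Strictly below 36: 2. Equal to 36: 3.
PR = 2/8 × 100 = 25.0

25.0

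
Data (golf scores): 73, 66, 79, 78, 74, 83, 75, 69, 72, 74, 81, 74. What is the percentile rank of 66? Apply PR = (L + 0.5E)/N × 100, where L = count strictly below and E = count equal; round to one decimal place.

4.2

N = 12.
Strictly below 66: 0. Equal to 66: 1.
PR = (0 + 0.5·1)/12 × 100 = 4.2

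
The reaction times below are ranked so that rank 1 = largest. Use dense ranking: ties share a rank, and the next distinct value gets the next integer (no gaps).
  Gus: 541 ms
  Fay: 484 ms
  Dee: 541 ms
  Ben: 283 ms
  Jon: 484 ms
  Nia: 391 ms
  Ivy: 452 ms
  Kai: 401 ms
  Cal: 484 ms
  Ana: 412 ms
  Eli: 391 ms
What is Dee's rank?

Sorted (descending): 541, 541, 484, 484, 484, 452, 412, 401, 391, 391, 283
The 2 values of 541 share dense rank 1.
The 3 values of 484 share dense rank 2.
The 2 values of 391 share dense rank 6.
Remaining distinct values take the next consecutive integers.
Dee has value 541 ms → rank 1.

1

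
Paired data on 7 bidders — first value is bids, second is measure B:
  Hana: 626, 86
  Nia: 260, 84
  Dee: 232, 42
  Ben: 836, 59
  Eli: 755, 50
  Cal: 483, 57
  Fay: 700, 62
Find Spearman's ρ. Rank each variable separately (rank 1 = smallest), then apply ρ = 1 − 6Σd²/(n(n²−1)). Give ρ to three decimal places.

0.107

Ranks of variable 1: 4, 2, 1, 7, 6, 3, 5
Ranks of variable 2: 7, 6, 1, 4, 2, 3, 5
d = r₁ − r₂: -3, -4, 0, 3, 4, 0, 0
d²: 9, 16, 0, 9, 16, 0, 0; Σd² = 50
ρ = 1 − 6·50/(7·48) = 1 − 300/336 = 0.107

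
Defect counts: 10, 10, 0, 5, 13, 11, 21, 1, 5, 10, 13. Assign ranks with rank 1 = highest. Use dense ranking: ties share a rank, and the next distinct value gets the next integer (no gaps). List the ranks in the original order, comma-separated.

Sorted (descending): 21, 13, 13, 11, 10, 10, 10, 5, 5, 1, 0
The 2 values of 13 share dense rank 2.
The 3 values of 10 share dense rank 4.
The 2 values of 5 share dense rank 5.
Remaining distinct values take the next consecutive integers.

4, 4, 7, 5, 2, 3, 1, 6, 5, 4, 2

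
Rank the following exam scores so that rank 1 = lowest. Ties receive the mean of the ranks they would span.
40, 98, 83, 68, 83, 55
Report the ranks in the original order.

1, 6, 4.5, 3, 4.5, 2

Sorted (ascending): 40, 55, 68, 83, 83, 98
The 2 values of 83 occupy positions 4–5 → average rank (4+5)/2 = 4.5.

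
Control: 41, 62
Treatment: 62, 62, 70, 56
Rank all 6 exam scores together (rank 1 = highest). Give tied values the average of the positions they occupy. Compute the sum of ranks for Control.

9

Sorted (descending): 70, 62, 62, 62, 56, 41
The 3 values of 62 occupy positions 2–4 → average rank 3.
Control values → pooled ranks: 41→6, 62→3
Rank sum = 6 + 3 = 9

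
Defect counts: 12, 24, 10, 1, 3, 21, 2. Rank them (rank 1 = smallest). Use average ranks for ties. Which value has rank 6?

21

Sorted (ascending): 1, 2, 3, 10, 12, 21, 24
No ties — each value takes its position as its rank.
Rank 6 → value 21.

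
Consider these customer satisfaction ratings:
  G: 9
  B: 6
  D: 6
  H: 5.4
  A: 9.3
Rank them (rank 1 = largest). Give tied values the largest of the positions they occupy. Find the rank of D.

4

Sorted (descending): 9.3, 9, 6, 6, 5.4
The 2 values of 6 occupy positions 3–4 → each gets rank 4.
D has value 6 → rank 4.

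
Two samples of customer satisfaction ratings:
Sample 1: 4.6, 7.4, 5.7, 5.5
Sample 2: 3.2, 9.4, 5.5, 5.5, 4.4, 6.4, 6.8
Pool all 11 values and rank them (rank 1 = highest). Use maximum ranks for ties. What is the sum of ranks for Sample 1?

24

Sorted (descending): 9.4, 7.4, 6.8, 6.4, 5.7, 5.5, 5.5, 5.5, 4.6, 4.4, 3.2
The 3 values of 5.5 occupy positions 6–8 → each gets rank 8.
Sample 1 values → pooled ranks: 4.6→9, 7.4→2, 5.7→5, 5.5→8
Rank sum = 9 + 2 + 5 + 8 = 24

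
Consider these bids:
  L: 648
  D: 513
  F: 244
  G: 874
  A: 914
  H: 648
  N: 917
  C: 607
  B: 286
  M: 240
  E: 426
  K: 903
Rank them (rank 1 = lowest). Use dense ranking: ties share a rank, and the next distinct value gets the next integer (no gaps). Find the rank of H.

7

Sorted (ascending): 240, 244, 286, 426, 513, 607, 648, 648, 874, 903, 914, 917
The 2 values of 648 share dense rank 7.
Remaining distinct values take the next consecutive integers.
H has value 648 → rank 7.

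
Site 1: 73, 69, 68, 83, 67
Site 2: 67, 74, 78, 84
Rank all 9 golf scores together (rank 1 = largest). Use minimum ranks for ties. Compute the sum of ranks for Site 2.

16

Sorted (descending): 84, 83, 78, 74, 73, 69, 68, 67, 67
The 2 values of 67 occupy positions 8–9 → each gets rank 8.
Site 2 values → pooled ranks: 67→8, 74→4, 78→3, 84→1
Rank sum = 8 + 4 + 3 + 1 = 16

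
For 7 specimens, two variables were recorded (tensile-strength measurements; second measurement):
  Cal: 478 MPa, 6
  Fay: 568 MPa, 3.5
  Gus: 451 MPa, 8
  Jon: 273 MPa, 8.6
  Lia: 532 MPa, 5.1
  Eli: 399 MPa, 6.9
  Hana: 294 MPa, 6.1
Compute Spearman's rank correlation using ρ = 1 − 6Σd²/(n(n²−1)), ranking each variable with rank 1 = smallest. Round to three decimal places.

Ranks of variable 1: 5, 7, 4, 1, 6, 3, 2
Ranks of variable 2: 3, 1, 6, 7, 2, 5, 4
d = r₁ − r₂: 2, 6, -2, -6, 4, -2, -2
d²: 4, 36, 4, 36, 16, 4, 4; Σd² = 104
ρ = 1 − 6·104/(7·48) = 1 − 624/336 = -0.857

-0.857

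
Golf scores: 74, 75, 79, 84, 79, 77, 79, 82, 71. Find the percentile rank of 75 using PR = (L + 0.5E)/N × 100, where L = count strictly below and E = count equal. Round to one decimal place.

27.8

N = 9.
Strictly below 75: 2. Equal to 75: 1.
PR = (2 + 0.5·1)/9 × 100 = 27.8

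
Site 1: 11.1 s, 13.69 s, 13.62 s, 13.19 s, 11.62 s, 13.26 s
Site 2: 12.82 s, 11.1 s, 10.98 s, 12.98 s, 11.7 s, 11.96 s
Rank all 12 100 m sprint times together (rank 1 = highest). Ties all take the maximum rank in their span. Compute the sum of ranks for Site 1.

30

Sorted (descending): 13.69, 13.62, 13.26, 13.19, 12.98, 12.82, 11.96, 11.7, 11.62, 11.1, 11.1, 10.98
The 2 values of 11.1 occupy positions 10–11 → each gets rank 11.
Site 1 values → pooled ranks: 11.1→11, 13.69→1, 13.62→2, 13.19→4, 11.62→9, 13.26→3
Rank sum = 11 + 1 + 2 + 4 + 9 + 3 = 30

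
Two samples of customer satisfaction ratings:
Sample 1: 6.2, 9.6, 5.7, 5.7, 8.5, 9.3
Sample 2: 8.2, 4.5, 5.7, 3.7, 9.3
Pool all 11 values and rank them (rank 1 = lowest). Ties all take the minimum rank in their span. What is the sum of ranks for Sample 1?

40

Sorted (ascending): 3.7, 4.5, 5.7, 5.7, 5.7, 6.2, 8.2, 8.5, 9.3, 9.3, 9.6
The 3 values of 5.7 occupy positions 3–5 → each gets rank 3.
The 2 values of 9.3 occupy positions 9–10 → each gets rank 9.
Sample 1 values → pooled ranks: 6.2→6, 9.6→11, 5.7→3, 5.7→3, 8.5→8, 9.3→9
Rank sum = 6 + 11 + 3 + 3 + 8 + 9 = 40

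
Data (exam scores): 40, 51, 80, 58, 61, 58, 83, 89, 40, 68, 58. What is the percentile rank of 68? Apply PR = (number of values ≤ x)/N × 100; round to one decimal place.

72.7

N = 11.
Strictly below 68: 7. Equal to 68: 1.
PR = 8/11 × 100 = 72.7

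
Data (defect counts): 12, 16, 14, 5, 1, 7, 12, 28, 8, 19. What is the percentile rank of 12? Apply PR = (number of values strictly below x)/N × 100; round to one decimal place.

40.0

N = 10.
Strictly below 12: 4. Equal to 12: 2.
PR = 4/10 × 100 = 40.0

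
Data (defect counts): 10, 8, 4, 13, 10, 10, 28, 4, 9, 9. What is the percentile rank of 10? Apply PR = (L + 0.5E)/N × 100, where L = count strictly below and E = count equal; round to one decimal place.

65.0

N = 10.
Strictly below 10: 5. Equal to 10: 3.
PR = (5 + 0.5·3)/10 × 100 = 65.0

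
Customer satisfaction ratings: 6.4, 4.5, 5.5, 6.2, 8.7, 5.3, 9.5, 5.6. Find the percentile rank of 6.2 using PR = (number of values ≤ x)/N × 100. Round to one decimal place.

N = 8.
Strictly below 6.2: 4. Equal to 6.2: 1.
PR = 5/8 × 100 = 62.5

62.5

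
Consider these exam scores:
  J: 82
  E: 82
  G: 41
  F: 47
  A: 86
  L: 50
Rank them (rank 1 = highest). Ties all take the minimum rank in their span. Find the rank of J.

Sorted (descending): 86, 82, 82, 50, 47, 41
The 2 values of 82 occupy positions 2–3 → each gets rank 2.
J has value 82 → rank 2.

2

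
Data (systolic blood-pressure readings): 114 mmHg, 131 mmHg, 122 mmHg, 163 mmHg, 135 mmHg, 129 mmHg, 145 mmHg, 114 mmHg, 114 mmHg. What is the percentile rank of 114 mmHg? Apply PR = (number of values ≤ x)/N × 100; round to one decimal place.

33.3

N = 9.
Strictly below 114: 0. Equal to 114: 3.
PR = 3/9 × 100 = 33.3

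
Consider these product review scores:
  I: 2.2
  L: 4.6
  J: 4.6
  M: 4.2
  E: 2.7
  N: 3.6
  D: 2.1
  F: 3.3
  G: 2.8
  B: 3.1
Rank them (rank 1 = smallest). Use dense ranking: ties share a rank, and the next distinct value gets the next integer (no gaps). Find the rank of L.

Sorted (ascending): 2.1, 2.2, 2.7, 2.8, 3.1, 3.3, 3.6, 4.2, 4.6, 4.6
The 2 values of 4.6 share dense rank 9.
Remaining distinct values take the next consecutive integers.
L has value 4.6 → rank 9.

9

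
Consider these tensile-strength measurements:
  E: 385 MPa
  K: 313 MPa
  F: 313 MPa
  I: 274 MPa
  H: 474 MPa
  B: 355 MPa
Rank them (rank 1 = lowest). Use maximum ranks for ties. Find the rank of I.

1

Sorted (ascending): 274, 313, 313, 355, 385, 474
The 2 values of 313 occupy positions 2–3 → each gets rank 3.
I has value 274 MPa → rank 1.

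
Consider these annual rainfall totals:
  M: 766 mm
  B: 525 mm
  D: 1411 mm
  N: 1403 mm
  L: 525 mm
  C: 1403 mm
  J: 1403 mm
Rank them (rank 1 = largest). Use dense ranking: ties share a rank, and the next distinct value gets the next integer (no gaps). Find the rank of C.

2

Sorted (descending): 1411, 1403, 1403, 1403, 766, 525, 525
The 3 values of 1403 share dense rank 2.
The 2 values of 525 share dense rank 4.
Remaining distinct values take the next consecutive integers.
C has value 1403 mm → rank 2.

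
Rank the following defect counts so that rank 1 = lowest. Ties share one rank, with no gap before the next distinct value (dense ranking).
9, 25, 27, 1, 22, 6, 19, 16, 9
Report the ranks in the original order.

3, 7, 8, 1, 6, 2, 5, 4, 3

Sorted (ascending): 1, 6, 9, 9, 16, 19, 22, 25, 27
The 2 values of 9 share dense rank 3.
Remaining distinct values take the next consecutive integers.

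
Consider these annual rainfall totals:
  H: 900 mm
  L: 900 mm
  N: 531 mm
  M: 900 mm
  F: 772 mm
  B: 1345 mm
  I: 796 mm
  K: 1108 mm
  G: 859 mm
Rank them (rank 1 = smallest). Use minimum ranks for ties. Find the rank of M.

Sorted (ascending): 531, 772, 796, 859, 900, 900, 900, 1108, 1345
The 3 values of 900 occupy positions 5–7 → each gets rank 5.
M has value 900 mm → rank 5.

5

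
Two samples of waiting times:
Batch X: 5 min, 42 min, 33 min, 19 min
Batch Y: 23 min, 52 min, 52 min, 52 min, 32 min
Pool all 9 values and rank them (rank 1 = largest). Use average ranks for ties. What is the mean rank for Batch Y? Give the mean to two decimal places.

Sorted (descending): 52, 52, 52, 42, 33, 32, 23, 19, 5
The 3 values of 52 occupy positions 1–3 → average rank 2.
Batch Y values → pooled ranks: 23→7, 52→2, 52→2, 52→2, 32→6
Mean rank = (7 + 2 + 2 + 2 + 6) / 5 = 3.80

3.80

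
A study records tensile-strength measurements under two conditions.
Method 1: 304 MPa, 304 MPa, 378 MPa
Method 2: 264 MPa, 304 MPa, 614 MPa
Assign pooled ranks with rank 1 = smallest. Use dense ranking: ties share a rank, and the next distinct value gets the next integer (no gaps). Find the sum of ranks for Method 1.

7

Sorted (ascending): 264, 304, 304, 304, 378, 614
The 3 values of 304 share dense rank 2.
Remaining distinct values take the next consecutive integers.
Method 1 values → pooled ranks: 304→2, 304→2, 378→3
Rank sum = 2 + 2 + 3 = 7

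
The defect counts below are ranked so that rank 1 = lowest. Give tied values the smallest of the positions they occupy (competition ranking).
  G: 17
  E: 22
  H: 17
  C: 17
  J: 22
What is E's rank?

4

Sorted (ascending): 17, 17, 17, 22, 22
The 3 values of 17 occupy positions 1–3 → each gets rank 1.
The 2 values of 22 occupy positions 4–5 → each gets rank 4.
E has value 22 → rank 4.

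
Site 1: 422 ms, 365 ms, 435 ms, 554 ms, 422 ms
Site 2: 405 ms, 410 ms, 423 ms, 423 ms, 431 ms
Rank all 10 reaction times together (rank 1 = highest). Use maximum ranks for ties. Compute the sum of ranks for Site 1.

Sorted (descending): 554, 435, 431, 423, 423, 422, 422, 410, 405, 365
The 2 values of 423 occupy positions 4–5 → each gets rank 5.
The 2 values of 422 occupy positions 6–7 → each gets rank 7.
Site 1 values → pooled ranks: 422→7, 365→10, 435→2, 554→1, 422→7
Rank sum = 7 + 10 + 2 + 1 + 7 = 27

27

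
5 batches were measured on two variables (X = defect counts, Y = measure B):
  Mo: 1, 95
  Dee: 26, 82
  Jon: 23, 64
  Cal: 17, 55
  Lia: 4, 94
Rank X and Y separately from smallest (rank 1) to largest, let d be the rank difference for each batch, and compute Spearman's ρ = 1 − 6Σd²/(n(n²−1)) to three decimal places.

Ranks of variable 1: 1, 5, 4, 3, 2
Ranks of variable 2: 5, 3, 2, 1, 4
d = r₁ − r₂: -4, 2, 2, 2, -2
d²: 16, 4, 4, 4, 4; Σd² = 32
ρ = 1 − 6·32/(5·24) = 1 − 192/120 = -0.600

-0.600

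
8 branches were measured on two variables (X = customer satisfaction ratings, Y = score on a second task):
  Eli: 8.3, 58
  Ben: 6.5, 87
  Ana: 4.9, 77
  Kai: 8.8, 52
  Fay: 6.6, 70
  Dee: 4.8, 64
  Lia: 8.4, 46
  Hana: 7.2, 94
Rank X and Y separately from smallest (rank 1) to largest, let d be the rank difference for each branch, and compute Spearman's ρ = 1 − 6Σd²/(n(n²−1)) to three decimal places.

Ranks of variable 1: 6, 3, 2, 8, 4, 1, 7, 5
Ranks of variable 2: 3, 7, 6, 2, 5, 4, 1, 8
d = r₁ − r₂: 3, -4, -4, 6, -1, -3, 6, -3
d²: 9, 16, 16, 36, 1, 9, 36, 9; Σd² = 132
ρ = 1 − 6·132/(8·63) = 1 − 792/504 = -0.571

-0.571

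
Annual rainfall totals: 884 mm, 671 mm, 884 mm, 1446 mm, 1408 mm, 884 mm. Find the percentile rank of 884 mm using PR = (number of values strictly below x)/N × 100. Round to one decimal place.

N = 6.
Strictly below 884: 1. Equal to 884: 3.
PR = 1/6 × 100 = 16.7

16.7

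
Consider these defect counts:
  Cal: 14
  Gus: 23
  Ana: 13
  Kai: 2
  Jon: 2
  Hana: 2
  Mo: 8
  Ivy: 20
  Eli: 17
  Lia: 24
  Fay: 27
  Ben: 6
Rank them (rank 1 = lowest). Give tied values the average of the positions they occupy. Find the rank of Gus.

10

Sorted (ascending): 2, 2, 2, 6, 8, 13, 14, 17, 20, 23, 24, 27
The 3 values of 2 occupy positions 1–3 → average rank 2.
Gus has value 23 → rank 10.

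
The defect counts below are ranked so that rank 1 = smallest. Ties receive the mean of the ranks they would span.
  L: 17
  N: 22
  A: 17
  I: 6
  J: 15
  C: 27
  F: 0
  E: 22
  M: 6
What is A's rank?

Sorted (ascending): 0, 6, 6, 15, 17, 17, 22, 22, 27
The 2 values of 6 occupy positions 2–3 → average rank (2+3)/2 = 2.5.
The 2 values of 17 occupy positions 5–6 → average rank (5+6)/2 = 5.5.
The 2 values of 22 occupy positions 7–8 → average rank (7+8)/2 = 7.5.
A has value 17 → rank 5.5.

5.5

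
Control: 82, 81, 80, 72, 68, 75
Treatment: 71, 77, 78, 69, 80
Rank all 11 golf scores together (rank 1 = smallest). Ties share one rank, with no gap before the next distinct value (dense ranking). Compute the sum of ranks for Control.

37

Sorted (ascending): 68, 69, 71, 72, 75, 77, 78, 80, 80, 81, 82
The 2 values of 80 share dense rank 8.
Remaining distinct values take the next consecutive integers.
Control values → pooled ranks: 82→10, 81→9, 80→8, 72→4, 68→1, 75→5
Rank sum = 10 + 9 + 8 + 4 + 1 + 5 = 37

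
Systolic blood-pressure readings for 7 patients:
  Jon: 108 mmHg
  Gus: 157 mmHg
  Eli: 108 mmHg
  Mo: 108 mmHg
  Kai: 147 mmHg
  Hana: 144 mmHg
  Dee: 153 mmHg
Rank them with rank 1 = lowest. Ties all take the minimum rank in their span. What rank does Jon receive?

Sorted (ascending): 108, 108, 108, 144, 147, 153, 157
The 3 values of 108 occupy positions 1–3 → each gets rank 1.
Jon has value 108 mmHg → rank 1.

1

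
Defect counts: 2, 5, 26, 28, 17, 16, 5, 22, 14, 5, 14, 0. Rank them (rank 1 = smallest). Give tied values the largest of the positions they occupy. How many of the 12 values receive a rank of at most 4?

2

Sorted (ascending): 0, 2, 5, 5, 5, 14, 14, 16, 17, 22, 26, 28
The 3 values of 5 occupy positions 3–5 → each gets rank 5.
The 2 values of 14 occupy positions 6–7 → each gets rank 7.
Ranks ≤ 4: {1, 2} → 2 values.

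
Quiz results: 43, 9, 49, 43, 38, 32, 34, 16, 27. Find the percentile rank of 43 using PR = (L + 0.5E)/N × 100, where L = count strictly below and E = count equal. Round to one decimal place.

N = 9.
Strictly below 43: 6. Equal to 43: 2.
PR = (6 + 0.5·2)/9 × 100 = 77.8

77.8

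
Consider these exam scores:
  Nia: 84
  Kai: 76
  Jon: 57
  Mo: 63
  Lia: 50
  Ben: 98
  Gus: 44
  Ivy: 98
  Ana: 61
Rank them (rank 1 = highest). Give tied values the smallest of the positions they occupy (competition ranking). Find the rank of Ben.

1

Sorted (descending): 98, 98, 84, 76, 63, 61, 57, 50, 44
The 2 values of 98 occupy positions 1–2 → each gets rank 1.
Ben has value 98 → rank 1.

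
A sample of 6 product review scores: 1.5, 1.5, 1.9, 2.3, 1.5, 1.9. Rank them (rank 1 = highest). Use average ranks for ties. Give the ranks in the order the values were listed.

5, 5, 2.5, 1, 5, 2.5

Sorted (descending): 2.3, 1.9, 1.9, 1.5, 1.5, 1.5
The 2 values of 1.9 occupy positions 2–3 → average rank (2+3)/2 = 2.5.
The 3 values of 1.5 occupy positions 4–6 → average rank 5.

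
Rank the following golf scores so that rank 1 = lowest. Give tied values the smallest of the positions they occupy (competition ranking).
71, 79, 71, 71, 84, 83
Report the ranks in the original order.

1, 4, 1, 1, 6, 5

Sorted (ascending): 71, 71, 71, 79, 83, 84
The 3 values of 71 occupy positions 1–3 → each gets rank 1.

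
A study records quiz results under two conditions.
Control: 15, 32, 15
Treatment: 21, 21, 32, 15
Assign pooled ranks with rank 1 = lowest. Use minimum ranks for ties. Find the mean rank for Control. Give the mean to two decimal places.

Sorted (ascending): 15, 15, 15, 21, 21, 32, 32
The 3 values of 15 occupy positions 1–3 → each gets rank 1.
The 2 values of 21 occupy positions 4–5 → each gets rank 4.
The 2 values of 32 occupy positions 6–7 → each gets rank 6.
Control values → pooled ranks: 15→1, 32→6, 15→1
Mean rank = (1 + 6 + 1) / 3 = 2.67

2.67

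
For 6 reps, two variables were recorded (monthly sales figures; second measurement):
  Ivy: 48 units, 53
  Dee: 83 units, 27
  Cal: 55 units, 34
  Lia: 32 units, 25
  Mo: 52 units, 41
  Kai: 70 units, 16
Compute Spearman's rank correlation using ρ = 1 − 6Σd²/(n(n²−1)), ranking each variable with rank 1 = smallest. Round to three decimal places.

-0.314

Ranks of variable 1: 2, 6, 4, 1, 3, 5
Ranks of variable 2: 6, 3, 4, 2, 5, 1
d = r₁ − r₂: -4, 3, 0, -1, -2, 4
d²: 16, 9, 0, 1, 4, 16; Σd² = 46
ρ = 1 − 6·46/(6·35) = 1 − 276/210 = -0.314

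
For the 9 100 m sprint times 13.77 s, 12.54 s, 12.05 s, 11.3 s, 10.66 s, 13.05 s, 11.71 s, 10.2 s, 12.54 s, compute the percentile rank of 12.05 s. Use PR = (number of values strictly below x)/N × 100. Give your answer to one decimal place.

44.4

N = 9.
Strictly below 12.05: 4. Equal to 12.05: 1.
PR = 4/9 × 100 = 44.4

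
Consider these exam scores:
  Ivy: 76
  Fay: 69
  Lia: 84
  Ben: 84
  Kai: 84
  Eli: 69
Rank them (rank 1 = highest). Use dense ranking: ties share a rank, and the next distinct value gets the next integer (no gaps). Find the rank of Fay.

Sorted (descending): 84, 84, 84, 76, 69, 69
The 3 values of 84 share dense rank 1.
The 2 values of 69 share dense rank 3.
Remaining distinct values take the next consecutive integers.
Fay has value 69 → rank 3.

3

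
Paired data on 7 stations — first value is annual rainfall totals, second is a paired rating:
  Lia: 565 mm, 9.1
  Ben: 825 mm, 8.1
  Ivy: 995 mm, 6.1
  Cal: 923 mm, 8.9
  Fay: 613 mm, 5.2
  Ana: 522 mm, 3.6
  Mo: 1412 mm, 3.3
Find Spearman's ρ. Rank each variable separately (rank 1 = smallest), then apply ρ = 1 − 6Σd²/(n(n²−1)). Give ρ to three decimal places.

-0.214

Ranks of variable 1: 2, 4, 6, 5, 3, 1, 7
Ranks of variable 2: 7, 5, 4, 6, 3, 2, 1
d = r₁ − r₂: -5, -1, 2, -1, 0, -1, 6
d²: 25, 1, 4, 1, 0, 1, 36; Σd² = 68
ρ = 1 − 6·68/(7·48) = 1 − 408/336 = -0.214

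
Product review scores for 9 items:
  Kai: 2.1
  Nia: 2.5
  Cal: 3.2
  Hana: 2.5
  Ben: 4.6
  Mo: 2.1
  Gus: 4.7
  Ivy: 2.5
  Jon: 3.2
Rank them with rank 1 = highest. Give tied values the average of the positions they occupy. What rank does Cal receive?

Sorted (descending): 4.7, 4.6, 3.2, 3.2, 2.5, 2.5, 2.5, 2.1, 2.1
The 2 values of 3.2 occupy positions 3–4 → average rank (3+4)/2 = 3.5.
The 3 values of 2.5 occupy positions 5–7 → average rank 6.
The 2 values of 2.1 occupy positions 8–9 → average rank (8+9)/2 = 8.5.
Cal has value 3.2 → rank 3.5.

3.5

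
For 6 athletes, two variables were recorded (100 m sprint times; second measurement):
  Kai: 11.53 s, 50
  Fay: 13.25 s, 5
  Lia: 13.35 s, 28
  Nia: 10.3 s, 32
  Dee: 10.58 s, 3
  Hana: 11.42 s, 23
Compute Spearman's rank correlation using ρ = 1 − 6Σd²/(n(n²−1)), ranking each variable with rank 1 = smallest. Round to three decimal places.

Ranks of variable 1: 4, 5, 6, 1, 2, 3
Ranks of variable 2: 6, 2, 4, 5, 1, 3
d = r₁ − r₂: -2, 3, 2, -4, 1, 0
d²: 4, 9, 4, 16, 1, 0; Σd² = 34
ρ = 1 − 6·34/(6·35) = 1 − 204/210 = 0.029

0.029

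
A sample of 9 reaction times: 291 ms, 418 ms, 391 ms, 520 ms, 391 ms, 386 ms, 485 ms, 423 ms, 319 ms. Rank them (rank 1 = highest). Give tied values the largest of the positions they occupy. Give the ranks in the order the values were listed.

9, 4, 6, 1, 6, 7, 2, 3, 8

Sorted (descending): 520, 485, 423, 418, 391, 391, 386, 319, 291
The 2 values of 391 occupy positions 5–6 → each gets rank 6.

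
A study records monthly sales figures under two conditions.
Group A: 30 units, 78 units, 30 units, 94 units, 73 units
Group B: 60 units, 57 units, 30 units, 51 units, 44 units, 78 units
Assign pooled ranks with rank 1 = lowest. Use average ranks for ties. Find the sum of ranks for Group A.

32.5

Sorted (ascending): 30, 30, 30, 44, 51, 57, 60, 73, 78, 78, 94
The 3 values of 30 occupy positions 1–3 → average rank 2.
The 2 values of 78 occupy positions 9–10 → average rank (9+10)/2 = 9.5.
Group A values → pooled ranks: 30→2, 78→9.5, 30→2, 94→11, 73→8
Rank sum = 2 + 9.5 + 2 + 11 + 8 = 32.5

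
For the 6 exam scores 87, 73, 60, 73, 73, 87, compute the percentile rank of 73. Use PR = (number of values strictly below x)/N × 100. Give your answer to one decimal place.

N = 6.
Strictly below 73: 1. Equal to 73: 3.
PR = 1/6 × 100 = 16.7

16.7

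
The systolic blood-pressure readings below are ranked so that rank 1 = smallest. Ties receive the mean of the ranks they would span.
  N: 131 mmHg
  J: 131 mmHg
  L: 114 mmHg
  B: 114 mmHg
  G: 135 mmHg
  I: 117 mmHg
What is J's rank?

Sorted (ascending): 114, 114, 117, 131, 131, 135
The 2 values of 114 occupy positions 1–2 → average rank (1+2)/2 = 1.5.
The 2 values of 131 occupy positions 4–5 → average rank (4+5)/2 = 4.5.
J has value 131 mmHg → rank 4.5.

4.5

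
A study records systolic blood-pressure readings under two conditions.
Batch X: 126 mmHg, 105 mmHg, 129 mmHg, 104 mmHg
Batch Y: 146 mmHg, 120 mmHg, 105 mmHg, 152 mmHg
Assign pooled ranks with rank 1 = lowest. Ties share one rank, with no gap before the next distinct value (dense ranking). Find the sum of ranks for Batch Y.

Sorted (ascending): 104, 105, 105, 120, 126, 129, 146, 152
The 2 values of 105 share dense rank 2.
Remaining distinct values take the next consecutive integers.
Batch Y values → pooled ranks: 146→6, 120→3, 105→2, 152→7
Rank sum = 6 + 3 + 2 + 7 = 18

18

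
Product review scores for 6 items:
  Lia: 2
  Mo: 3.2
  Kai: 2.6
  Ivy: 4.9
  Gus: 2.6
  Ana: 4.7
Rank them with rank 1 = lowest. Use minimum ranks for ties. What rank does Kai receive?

Sorted (ascending): 2, 2.6, 2.6, 3.2, 4.7, 4.9
The 2 values of 2.6 occupy positions 2–3 → each gets rank 2.
Kai has value 2.6 → rank 2.

2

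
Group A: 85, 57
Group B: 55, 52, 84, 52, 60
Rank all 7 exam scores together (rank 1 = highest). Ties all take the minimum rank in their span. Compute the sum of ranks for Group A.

5

Sorted (descending): 85, 84, 60, 57, 55, 52, 52
The 2 values of 52 occupy positions 6–7 → each gets rank 6.
Group A values → pooled ranks: 85→1, 57→4
Rank sum = 1 + 4 = 5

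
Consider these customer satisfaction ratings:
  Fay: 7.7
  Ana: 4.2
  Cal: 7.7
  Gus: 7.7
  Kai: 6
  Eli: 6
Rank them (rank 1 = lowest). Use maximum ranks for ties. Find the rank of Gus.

6

Sorted (ascending): 4.2, 6, 6, 7.7, 7.7, 7.7
The 2 values of 6 occupy positions 2–3 → each gets rank 3.
The 3 values of 7.7 occupy positions 4–6 → each gets rank 6.
Gus has value 7.7 → rank 6.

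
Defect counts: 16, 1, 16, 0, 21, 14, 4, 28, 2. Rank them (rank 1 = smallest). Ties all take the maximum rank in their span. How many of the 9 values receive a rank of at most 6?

Sorted (ascending): 0, 1, 2, 4, 14, 16, 16, 21, 28
The 2 values of 16 occupy positions 6–7 → each gets rank 7.
Ranks ≤ 6: {1, 2, 3, 4, 5} → 5 values.

5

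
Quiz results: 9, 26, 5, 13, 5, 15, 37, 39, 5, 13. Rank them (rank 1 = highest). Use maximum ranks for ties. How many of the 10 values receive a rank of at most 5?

Sorted (descending): 39, 37, 26, 15, 13, 13, 9, 5, 5, 5
The 2 values of 13 occupy positions 5–6 → each gets rank 6.
The 3 values of 5 occupy positions 8–10 → each gets rank 10.
Ranks ≤ 5: {1, 2, 3, 4} → 4 values.

4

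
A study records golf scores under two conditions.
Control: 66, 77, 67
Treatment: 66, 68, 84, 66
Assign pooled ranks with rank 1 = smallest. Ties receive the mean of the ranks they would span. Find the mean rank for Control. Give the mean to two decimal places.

Sorted (ascending): 66, 66, 66, 67, 68, 77, 84
The 3 values of 66 occupy positions 1–3 → average rank 2.
Control values → pooled ranks: 66→2, 77→6, 67→4
Mean rank = (2 + 6 + 4) / 3 = 4.00

4.00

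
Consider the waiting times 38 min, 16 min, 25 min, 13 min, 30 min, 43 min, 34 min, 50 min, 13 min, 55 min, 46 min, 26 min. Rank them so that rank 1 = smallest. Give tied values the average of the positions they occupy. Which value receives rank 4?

25

Sorted (ascending): 13, 13, 16, 25, 26, 30, 34, 38, 43, 46, 50, 55
The 2 values of 13 occupy positions 1–2 → average rank (1+2)/2 = 1.5.
Rank 4 → value 25.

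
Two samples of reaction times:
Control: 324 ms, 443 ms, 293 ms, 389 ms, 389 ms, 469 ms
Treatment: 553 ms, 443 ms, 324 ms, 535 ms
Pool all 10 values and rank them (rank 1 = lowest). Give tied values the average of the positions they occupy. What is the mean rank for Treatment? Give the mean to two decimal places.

Sorted (ascending): 293, 324, 324, 389, 389, 443, 443, 469, 535, 553
The 2 values of 324 occupy positions 2–3 → average rank (2+3)/2 = 2.5.
The 2 values of 389 occupy positions 4–5 → average rank (4+5)/2 = 4.5.
The 2 values of 443 occupy positions 6–7 → average rank (6+7)/2 = 6.5.
Treatment values → pooled ranks: 553→10, 443→6.5, 324→2.5, 535→9
Mean rank = (10 + 6.5 + 2.5 + 9) / 4 = 7.00

7.00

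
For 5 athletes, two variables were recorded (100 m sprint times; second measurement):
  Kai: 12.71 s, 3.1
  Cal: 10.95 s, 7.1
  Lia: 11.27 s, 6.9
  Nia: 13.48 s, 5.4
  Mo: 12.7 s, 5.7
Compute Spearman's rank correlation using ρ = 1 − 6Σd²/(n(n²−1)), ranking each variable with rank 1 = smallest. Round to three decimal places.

-0.900

Ranks of variable 1: 4, 1, 2, 5, 3
Ranks of variable 2: 1, 5, 4, 2, 3
d = r₁ − r₂: 3, -4, -2, 3, 0
d²: 9, 16, 4, 9, 0; Σd² = 38
ρ = 1 − 6·38/(5·24) = 1 − 228/120 = -0.900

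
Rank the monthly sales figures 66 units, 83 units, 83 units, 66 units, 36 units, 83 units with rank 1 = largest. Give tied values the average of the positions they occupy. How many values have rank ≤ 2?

Sorted (descending): 83, 83, 83, 66, 66, 36
The 3 values of 83 occupy positions 1–3 → average rank 2.
The 2 values of 66 occupy positions 4–5 → average rank (4+5)/2 = 4.5.
Ranks ≤ 2: {2, 2, 2} → 3 values.

3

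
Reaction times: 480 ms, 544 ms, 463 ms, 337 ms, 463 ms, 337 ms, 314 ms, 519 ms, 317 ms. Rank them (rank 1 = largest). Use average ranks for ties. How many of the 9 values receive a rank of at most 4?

3

Sorted (descending): 544, 519, 480, 463, 463, 337, 337, 317, 314
The 2 values of 463 occupy positions 4–5 → average rank (4+5)/2 = 4.5.
The 2 values of 337 occupy positions 6–7 → average rank (6+7)/2 = 6.5.
Ranks ≤ 4: {1, 2, 3} → 3 values.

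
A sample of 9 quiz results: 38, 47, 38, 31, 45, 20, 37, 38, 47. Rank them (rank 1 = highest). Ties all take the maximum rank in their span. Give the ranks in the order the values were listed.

Sorted (descending): 47, 47, 45, 38, 38, 38, 37, 31, 20
The 2 values of 47 occupy positions 1–2 → each gets rank 2.
The 3 values of 38 occupy positions 4–6 → each gets rank 6.

6, 2, 6, 8, 3, 9, 7, 6, 2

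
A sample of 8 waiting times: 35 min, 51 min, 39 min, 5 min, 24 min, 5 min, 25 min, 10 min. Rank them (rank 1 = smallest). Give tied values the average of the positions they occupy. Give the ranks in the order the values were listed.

6, 8, 7, 1.5, 4, 1.5, 5, 3

Sorted (ascending): 5, 5, 10, 24, 25, 35, 39, 51
The 2 values of 5 occupy positions 1–2 → average rank (1+2)/2 = 1.5.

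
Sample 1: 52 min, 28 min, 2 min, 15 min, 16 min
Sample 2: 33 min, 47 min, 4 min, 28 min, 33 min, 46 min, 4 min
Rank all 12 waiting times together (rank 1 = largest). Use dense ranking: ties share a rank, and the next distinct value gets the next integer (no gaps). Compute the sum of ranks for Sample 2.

Sorted (descending): 52, 47, 46, 33, 33, 28, 28, 16, 15, 4, 4, 2
The 2 values of 33 share dense rank 4.
The 2 values of 28 share dense rank 5.
The 2 values of 4 share dense rank 8.
Remaining distinct values take the next consecutive integers.
Sample 2 values → pooled ranks: 33→4, 47→2, 4→8, 28→5, 33→4, 46→3, 4→8
Rank sum = 4 + 2 + 8 + 5 + 4 + 3 + 8 = 34

34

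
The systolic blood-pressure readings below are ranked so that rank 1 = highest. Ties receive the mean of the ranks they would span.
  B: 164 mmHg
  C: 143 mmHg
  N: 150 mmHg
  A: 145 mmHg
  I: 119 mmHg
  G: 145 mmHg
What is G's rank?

3.5

Sorted (descending): 164, 150, 145, 145, 143, 119
The 2 values of 145 occupy positions 3–4 → average rank (3+4)/2 = 3.5.
G has value 145 mmHg → rank 3.5.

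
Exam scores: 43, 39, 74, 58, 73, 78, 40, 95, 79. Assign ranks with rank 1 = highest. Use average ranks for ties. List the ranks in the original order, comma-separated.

7, 9, 4, 6, 5, 3, 8, 1, 2

Sorted (descending): 95, 79, 78, 74, 73, 58, 43, 40, 39
No ties — each value takes its position as its rank.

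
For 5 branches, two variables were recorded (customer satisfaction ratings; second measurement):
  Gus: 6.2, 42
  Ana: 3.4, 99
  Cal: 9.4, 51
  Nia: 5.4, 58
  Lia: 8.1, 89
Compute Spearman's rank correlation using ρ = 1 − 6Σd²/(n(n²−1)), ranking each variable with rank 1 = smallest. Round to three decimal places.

Ranks of variable 1: 3, 1, 5, 2, 4
Ranks of variable 2: 1, 5, 2, 3, 4
d = r₁ − r₂: 2, -4, 3, -1, 0
d²: 4, 16, 9, 1, 0; Σd² = 30
ρ = 1 − 6·30/(5·24) = 1 − 180/120 = -0.500

-0.500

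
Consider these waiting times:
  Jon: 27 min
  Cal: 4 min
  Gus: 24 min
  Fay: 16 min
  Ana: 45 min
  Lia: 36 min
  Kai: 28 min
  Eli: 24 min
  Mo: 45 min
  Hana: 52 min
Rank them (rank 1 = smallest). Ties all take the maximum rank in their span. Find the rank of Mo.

9

Sorted (ascending): 4, 16, 24, 24, 27, 28, 36, 45, 45, 52
The 2 values of 24 occupy positions 3–4 → each gets rank 4.
The 2 values of 45 occupy positions 8–9 → each gets rank 9.
Mo has value 45 min → rank 9.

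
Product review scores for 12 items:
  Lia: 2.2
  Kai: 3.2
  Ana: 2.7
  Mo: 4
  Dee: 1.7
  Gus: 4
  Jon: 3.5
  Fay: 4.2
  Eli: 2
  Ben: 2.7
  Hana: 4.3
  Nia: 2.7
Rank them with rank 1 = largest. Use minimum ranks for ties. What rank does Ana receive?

7

Sorted (descending): 4.3, 4.2, 4, 4, 3.5, 3.2, 2.7, 2.7, 2.7, 2.2, 2, 1.7
The 2 values of 4 occupy positions 3–4 → each gets rank 3.
The 3 values of 2.7 occupy positions 7–9 → each gets rank 7.
Ana has value 2.7 → rank 7.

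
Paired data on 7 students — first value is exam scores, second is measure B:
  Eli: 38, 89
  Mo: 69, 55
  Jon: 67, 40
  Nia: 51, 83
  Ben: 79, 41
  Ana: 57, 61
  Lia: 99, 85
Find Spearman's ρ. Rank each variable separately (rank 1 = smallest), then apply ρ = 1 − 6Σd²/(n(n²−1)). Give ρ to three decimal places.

-0.357

Ranks of variable 1: 1, 5, 4, 2, 6, 3, 7
Ranks of variable 2: 7, 3, 1, 5, 2, 4, 6
d = r₁ − r₂: -6, 2, 3, -3, 4, -1, 1
d²: 36, 4, 9, 9, 16, 1, 1; Σd² = 76
ρ = 1 − 6·76/(7·48) = 1 − 456/336 = -0.357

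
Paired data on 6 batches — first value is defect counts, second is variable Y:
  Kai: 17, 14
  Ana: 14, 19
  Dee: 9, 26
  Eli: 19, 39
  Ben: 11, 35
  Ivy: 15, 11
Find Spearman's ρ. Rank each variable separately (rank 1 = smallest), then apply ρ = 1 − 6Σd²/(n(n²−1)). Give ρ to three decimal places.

Ranks of variable 1: 5, 3, 1, 6, 2, 4
Ranks of variable 2: 2, 3, 4, 6, 5, 1
d = r₁ − r₂: 3, 0, -3, 0, -3, 3
d²: 9, 0, 9, 0, 9, 9; Σd² = 36
ρ = 1 − 6·36/(6·35) = 1 − 216/210 = -0.029

-0.029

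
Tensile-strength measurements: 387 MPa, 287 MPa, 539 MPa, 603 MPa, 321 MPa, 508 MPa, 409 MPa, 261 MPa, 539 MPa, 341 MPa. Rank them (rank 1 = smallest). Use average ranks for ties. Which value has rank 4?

341

Sorted (ascending): 261, 287, 321, 341, 387, 409, 508, 539, 539, 603
The 2 values of 539 occupy positions 8–9 → average rank (8+9)/2 = 8.5.
Rank 4 → value 341.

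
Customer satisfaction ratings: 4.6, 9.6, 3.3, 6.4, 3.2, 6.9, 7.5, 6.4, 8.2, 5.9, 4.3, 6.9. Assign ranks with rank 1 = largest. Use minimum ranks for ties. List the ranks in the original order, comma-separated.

9, 1, 11, 6, 12, 4, 3, 6, 2, 8, 10, 4

Sorted (descending): 9.6, 8.2, 7.5, 6.9, 6.9, 6.4, 6.4, 5.9, 4.6, 4.3, 3.3, 3.2
The 2 values of 6.9 occupy positions 4–5 → each gets rank 4.
The 2 values of 6.4 occupy positions 6–7 → each gets rank 6.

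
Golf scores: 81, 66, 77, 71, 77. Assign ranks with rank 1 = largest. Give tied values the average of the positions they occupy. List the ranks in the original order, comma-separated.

Sorted (descending): 81, 77, 77, 71, 66
The 2 values of 77 occupy positions 2–3 → average rank (2+3)/2 = 2.5.

1, 5, 2.5, 4, 2.5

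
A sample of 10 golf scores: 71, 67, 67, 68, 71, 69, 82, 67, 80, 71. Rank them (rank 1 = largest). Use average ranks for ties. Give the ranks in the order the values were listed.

4, 9, 9, 7, 4, 6, 1, 9, 2, 4

Sorted (descending): 82, 80, 71, 71, 71, 69, 68, 67, 67, 67
The 3 values of 71 occupy positions 3–5 → average rank 4.
The 3 values of 67 occupy positions 8–10 → average rank 9.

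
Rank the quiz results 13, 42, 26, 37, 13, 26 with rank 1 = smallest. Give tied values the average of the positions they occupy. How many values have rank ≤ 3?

Sorted (ascending): 13, 13, 26, 26, 37, 42
The 2 values of 13 occupy positions 1–2 → average rank (1+2)/2 = 1.5.
The 2 values of 26 occupy positions 3–4 → average rank (3+4)/2 = 3.5.
Ranks ≤ 3: {1.5, 1.5} → 2 values.

2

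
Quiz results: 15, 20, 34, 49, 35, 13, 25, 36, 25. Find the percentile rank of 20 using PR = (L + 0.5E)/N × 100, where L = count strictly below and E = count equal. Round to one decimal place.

N = 9.
Strictly below 20: 2. Equal to 20: 1.
PR = (2 + 0.5·1)/9 × 100 = 27.8

27.8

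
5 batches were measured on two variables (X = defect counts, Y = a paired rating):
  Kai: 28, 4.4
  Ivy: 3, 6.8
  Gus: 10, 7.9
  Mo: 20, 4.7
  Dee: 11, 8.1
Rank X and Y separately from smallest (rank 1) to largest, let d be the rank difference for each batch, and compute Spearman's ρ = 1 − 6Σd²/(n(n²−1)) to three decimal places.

-0.600

Ranks of variable 1: 5, 1, 2, 4, 3
Ranks of variable 2: 1, 3, 4, 2, 5
d = r₁ − r₂: 4, -2, -2, 2, -2
d²: 16, 4, 4, 4, 4; Σd² = 32
ρ = 1 − 6·32/(5·24) = 1 − 192/120 = -0.600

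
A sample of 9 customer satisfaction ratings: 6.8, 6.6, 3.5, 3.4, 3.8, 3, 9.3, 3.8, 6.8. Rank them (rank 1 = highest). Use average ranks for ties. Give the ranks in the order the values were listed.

2.5, 4, 7, 8, 5.5, 9, 1, 5.5, 2.5

Sorted (descending): 9.3, 6.8, 6.8, 6.6, 3.8, 3.8, 3.5, 3.4, 3
The 2 values of 6.8 occupy positions 2–3 → average rank (2+3)/2 = 2.5.
The 2 values of 3.8 occupy positions 5–6 → average rank (5+6)/2 = 5.5.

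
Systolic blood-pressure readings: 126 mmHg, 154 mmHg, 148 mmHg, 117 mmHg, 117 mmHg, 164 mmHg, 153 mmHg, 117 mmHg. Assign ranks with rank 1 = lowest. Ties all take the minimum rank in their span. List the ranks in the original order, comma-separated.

4, 7, 5, 1, 1, 8, 6, 1

Sorted (ascending): 117, 117, 117, 126, 148, 153, 154, 164
The 3 values of 117 occupy positions 1–3 → each gets rank 1.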